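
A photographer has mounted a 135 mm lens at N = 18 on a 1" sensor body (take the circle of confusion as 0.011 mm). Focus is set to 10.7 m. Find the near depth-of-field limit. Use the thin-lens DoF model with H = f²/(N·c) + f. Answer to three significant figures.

Hyperfocal distance H = f²/(N·c) + f = 135²/(18 × 0.011) + 135 = 18225/0.198 + 135 ≈ 92180.5 mm ≈ 92.18 m.
Near limit Dn = s·(H − f)/(H + s − 2f) = 10700 × (92180.5 − 135) / (92180.5 + 10700 − 2 × 135) = 10700 × 92045.5 / 102610.5 ≈ 9598.3 mm ≈ 9.60 m.

9.60 m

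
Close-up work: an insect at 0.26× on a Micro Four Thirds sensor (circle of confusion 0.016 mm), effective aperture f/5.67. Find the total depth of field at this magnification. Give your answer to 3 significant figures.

At magnification m, DoF ≈ 2·N_eff·c/m² = 2 × 5.67 × 0.016 / 0.26² = 0.1814 / 0.0676 ≈ 2.68 mm.

2.68 mm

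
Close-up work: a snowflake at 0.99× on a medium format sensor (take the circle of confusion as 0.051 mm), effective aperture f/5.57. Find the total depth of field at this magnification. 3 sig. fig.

At magnification m, DoF ≈ 2·N_eff·c/m² = 2 × 5.57 × 0.051 / 0.99² = 0.5681 / 0.9801 ≈ 0.58 mm.

0.580 mm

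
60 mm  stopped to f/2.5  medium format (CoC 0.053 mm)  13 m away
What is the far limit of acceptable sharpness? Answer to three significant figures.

Hyperfocal distance H = f²/(N·c) + f = 60²/(2.5 × 0.053) + 60 = 3600/0.1325 + 60 ≈ 27229.8 mm ≈ 27.23 m.
Far limit Df = s·(H − f)/(H − s) = 13000 × (27229.8 − 60) / (27229.8 − 13000) = 13000 × 27169.8 / 14229.8 ≈ 24822 mm ≈ 24.8 m.

24.8 m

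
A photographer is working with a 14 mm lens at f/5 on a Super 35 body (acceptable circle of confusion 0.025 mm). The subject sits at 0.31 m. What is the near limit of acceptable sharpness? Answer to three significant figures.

261 mm

Hyperfocal distance H = f²/(N·c) + f = 14²/(5 × 0.025) + 14 = 196/0.125 + 14 ≈ 1582.0 mm ≈ 1.582 m.
Near limit Dn = s·(H − f)/(H + s − 2f) = 310 × (1582.0 − 14) / (1582.0 + 310 − 2 × 14) = 310 × 1568.0 / 1864.0 ≈ 260.77 mm.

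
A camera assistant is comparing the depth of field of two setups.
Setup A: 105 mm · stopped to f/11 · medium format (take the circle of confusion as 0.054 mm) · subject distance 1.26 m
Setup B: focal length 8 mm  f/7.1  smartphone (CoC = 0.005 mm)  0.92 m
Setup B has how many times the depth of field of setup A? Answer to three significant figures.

7.95

Setup A: H = 105²/(11×0.054) + 105 ≈ 18665.6 mm; DoF = Df − Dn = 1343.61 − 1186.19 ≈ 157.42 mm.
Setup B: H = 8²/(7.1×0.005) + 8 ≈ 1810.8 mm; DoF = Df − Dn = 1861.9 − 610.9 ≈ 1251.0 mm.
Ratio = 1251.0 / 157.42 ≈ 7.95.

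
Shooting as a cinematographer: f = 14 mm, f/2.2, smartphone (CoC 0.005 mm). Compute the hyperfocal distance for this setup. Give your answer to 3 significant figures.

Hyperfocal distance H = f²/(N·c) + f = 14²/(2.2 × 0.005) + 14 = 196/0.011 + 14 ≈ 17832.2 mm ≈ 17.8 m.

17.8 m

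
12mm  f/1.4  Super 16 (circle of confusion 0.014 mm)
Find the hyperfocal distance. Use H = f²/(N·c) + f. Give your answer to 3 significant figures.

Hyperfocal distance H = f²/(N·c) + f = 12²/(1.4 × 0.014) + 12 = 144/0.0196 + 12 ≈ 7358.9 mm ≈ 7.36 m.

7.36 m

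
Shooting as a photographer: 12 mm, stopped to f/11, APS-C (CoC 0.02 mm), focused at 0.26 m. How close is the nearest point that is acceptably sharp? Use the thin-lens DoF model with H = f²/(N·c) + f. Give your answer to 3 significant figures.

189 mm

Hyperfocal distance H = f²/(N·c) + f = 12²/(11 × 0.02) + 12 = 144/0.22 + 12 ≈ 666.5 mm ≈ 0.667 m.
Near limit Dn = s·(H − f)/(H + s − 2f) = 260 × (666.5 − 12) / (666.5 + 260 − 2 × 12) = 260 × 654.5 / 902.5 ≈ 188.56 mm.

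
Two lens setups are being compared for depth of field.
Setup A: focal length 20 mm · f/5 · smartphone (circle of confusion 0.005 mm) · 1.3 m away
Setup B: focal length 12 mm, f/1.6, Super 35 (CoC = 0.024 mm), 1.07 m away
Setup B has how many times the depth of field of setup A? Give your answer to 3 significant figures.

3.13

Setup A: H = 20²/(5×0.005) + 20 ≈ 16020.0 mm; DoF = Df − Dn = 1413.04 − 1203.70 ≈ 209.34 mm.
Setup B: H = 12²/(1.6×0.024) + 12 ≈ 3762.0 mm; DoF = Df − Dn = 1490.53 − 834.55 ≈ 655.98 mm.
Ratio = 655.98 / 209.34 ≈ 3.13.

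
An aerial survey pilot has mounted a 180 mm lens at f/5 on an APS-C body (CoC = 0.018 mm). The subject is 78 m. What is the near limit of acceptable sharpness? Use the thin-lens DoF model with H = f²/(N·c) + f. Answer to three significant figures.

Hyperfocal distance H = f²/(N·c) + f = 180²/(5 × 0.018) + 180 = 32400/0.09 + 180 ≈ 360180.0 mm ≈ 360.2 m.
Near limit Dn = s·(H − f)/(H + s − 2f) = 78000 × (360180.0 − 180) / (360180.0 + 78000 − 2 × 180) = 78000 × 360000.0 / 437820.0 ≈ 64136 mm ≈ 64.1 m.

64.1 m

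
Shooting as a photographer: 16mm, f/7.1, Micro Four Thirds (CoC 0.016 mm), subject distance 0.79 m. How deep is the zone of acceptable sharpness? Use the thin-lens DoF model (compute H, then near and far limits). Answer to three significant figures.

Hyperfocal distance H = f²/(N·c) + f = 16²/(7.1 × 0.016) + 16 = 256/0.1136 + 16 ≈ 2269.5 mm ≈ 2.270 m.
Near limit Dn = s·(H − f)/(H + s − 2f) = 790 × (2269.5 − 16) / (2269.5 + 790 − 2 × 16) = 790 × 2253.5 / 3027.5 ≈ 588.03 mm.
Far limit Df = s·(H − f)/(H − s) = 790 × (2269.5 − 16) / (2269.5 − 790) = 790 × 2253.5 / 1479.5 ≈ 1203.28 mm.
Depth of field = Df − Dn = 1203.28 − 588.03 ≈ 615.25 mm ≈ 0.615 m.

0.615 m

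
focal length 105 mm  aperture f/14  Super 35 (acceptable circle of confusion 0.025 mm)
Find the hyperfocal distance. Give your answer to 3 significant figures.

Hyperfocal distance H = f²/(N·c) + f = 105²/(14 × 0.025) + 105 = 11025/0.35 + 105 ≈ 31605.0 mm ≈ 31.6 m.

31.6 m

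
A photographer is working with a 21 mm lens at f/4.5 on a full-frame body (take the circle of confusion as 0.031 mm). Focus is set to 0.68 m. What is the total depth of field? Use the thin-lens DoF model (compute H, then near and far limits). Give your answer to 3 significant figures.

Hyperfocal distance H = f²/(N·c) + f = 21²/(4.5 × 0.031) + 21 = 441/0.1395 + 21 ≈ 3182.3 mm ≈ 3.182 m.
Near limit Dn = s·(H − f)/(H + s − 2f) = 680 × (3182.3 − 21) / (3182.3 + 680 − 2 × 21) = 680 × 3161.3 / 3820.3 ≈ 562.70 mm.
Far limit Df = s·(H − f)/(H − s) = 680 × (3182.3 − 21) / (3182.3 − 680) = 680 × 3161.3 / 2502.3 ≈ 859.08 mm.
Depth of field = Df − Dn = 859.08 − 562.70 ≈ 296.38 mm.

296 mm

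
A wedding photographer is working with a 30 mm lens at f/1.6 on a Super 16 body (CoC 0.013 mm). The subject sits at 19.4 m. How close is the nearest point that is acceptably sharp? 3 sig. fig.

13.4 m

Hyperfocal distance H = f²/(N·c) + f = 30²/(1.6 × 0.013) + 30 = 900/0.0208 + 30 ≈ 43299.2 mm ≈ 43.30 m.
Near limit Dn = s·(H − f)/(H + s − 2f) = 19400 × (43299.2 − 30) / (43299.2 + 19400 − 2 × 30) = 19400 × 43269.2 / 62639.2 ≈ 13401 mm ≈ 13.4 m.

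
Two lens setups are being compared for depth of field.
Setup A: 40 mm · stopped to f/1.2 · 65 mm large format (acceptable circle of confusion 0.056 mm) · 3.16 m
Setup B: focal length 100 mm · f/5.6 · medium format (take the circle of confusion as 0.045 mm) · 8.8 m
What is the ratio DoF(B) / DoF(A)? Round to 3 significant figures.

Setup A: H = 40²/(1.2×0.056) + 40 ≈ 23849.5 mm; DoF = Df − Dn = 3636.53 − 2793.89 ≈ 842.64 mm.
Setup B: H = 100²/(5.6×0.045) + 100 ≈ 39782.5 mm; DoF = Df − Dn = 11271.1 − 7217.6 ≈ 4053.5 mm.
Ratio = 4053.5 / 842.64 ≈ 4.81.

4.81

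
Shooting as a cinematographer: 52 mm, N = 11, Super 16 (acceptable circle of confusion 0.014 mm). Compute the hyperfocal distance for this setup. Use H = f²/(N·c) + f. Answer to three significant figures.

17.6 m

Hyperfocal distance H = f²/(N·c) + f = 52²/(11 × 0.014) + 52 = 2704/0.154 + 52 ≈ 17610.4 mm ≈ 17.6 m.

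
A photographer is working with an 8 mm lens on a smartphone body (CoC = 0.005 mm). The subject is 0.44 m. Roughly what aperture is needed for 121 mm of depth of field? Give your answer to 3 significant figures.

f/4

Write h = H − f = f²/(N·c). The thin-lens limits are Dn = s·h/(h + (s−f)) and Df = s·h/(h − (s−f)), so DoF = Df − Dn = 2·s·(s−f)·h / (h² − (s−f)²).
That is a quadratic in h: DoF·h² − 2·s·(s−f)·h − DoF·(s−f)² = 0 ⇒ h = (s−f)·(s + √(s² + DoF²)) / DoF = 432 × (440 + √(440² + 121²)) / 121 = 432 × (440 + 456.334) / 121 ≈ 3200.1 mm.
Then N = f²/(c·h) = 8² / (0.005 × 3200.1) = 64 / 16.001 ≈ 4.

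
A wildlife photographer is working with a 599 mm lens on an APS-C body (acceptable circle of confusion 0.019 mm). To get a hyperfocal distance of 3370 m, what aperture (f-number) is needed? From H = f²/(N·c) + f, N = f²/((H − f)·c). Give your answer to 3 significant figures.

f/5.60

Rearrange H = f²/(N·c) + f for N: N = f² / ((H − f)·c).
N = 599² / ((3370000 − 599) × 0.019) = 358801 / 64019 ≈ 5.60.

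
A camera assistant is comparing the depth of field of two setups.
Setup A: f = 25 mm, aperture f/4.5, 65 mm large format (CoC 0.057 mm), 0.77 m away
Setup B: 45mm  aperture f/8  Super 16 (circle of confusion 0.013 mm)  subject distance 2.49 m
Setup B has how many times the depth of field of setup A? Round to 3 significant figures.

1.22

Setup A: H = 25²/(4.5×0.057) + 25 ≈ 2461.6 mm; DoF = Df − Dn = 1109.11 − 589.70 ≈ 519.41 mm.
Setup B: H = 45²/(8×0.013) + 45 ≈ 19516.2 mm; DoF = Df − Dn = 2847.57 − 2212.21 ≈ 635.36 mm.
Ratio = 635.36 / 519.41 ≈ 1.22.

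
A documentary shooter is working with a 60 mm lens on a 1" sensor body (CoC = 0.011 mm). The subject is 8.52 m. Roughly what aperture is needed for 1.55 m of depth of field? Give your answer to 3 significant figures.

Write h = H − f = f²/(N·c). The thin-lens limits are Dn = s·h/(h + (s−f)) and Df = s·h/(h − (s−f)), so DoF = Df − Dn = 2·s·(s−f)·h / (h² − (s−f)²).
That is a quadratic in h: DoF·h² − 2·s·(s−f)·h − DoF·(s−f)² = 0 ⇒ h = (s−f)·(s + √(s² + DoF²)) / DoF = 8460 × (8520 + √(8520² + 1550²)) / 1550 = 8460 × (8520 + 8659.84) / 1550 ≈ 93769 mm.
Then N = f²/(c·h) = 60² / (0.011 × 93769) = 3600 / 1031.5 ≈ 3.49.

f/3.49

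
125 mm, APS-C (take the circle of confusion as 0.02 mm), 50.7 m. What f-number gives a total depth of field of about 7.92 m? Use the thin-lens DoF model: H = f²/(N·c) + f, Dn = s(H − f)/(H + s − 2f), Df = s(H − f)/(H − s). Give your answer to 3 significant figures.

f/1.20

Write h = H − f = f²/(N·c). The thin-lens limits are Dn = s·h/(h + (s−f)) and Df = s·h/(h − (s−f)), so DoF = Df − Dn = 2·s·(s−f)·h / (h² − (s−f)²).
That is a quadratic in h: DoF·h² − 2·s·(s−f)·h − DoF·(s−f)² = 0 ⇒ h = (s−f)·(s + √(s² + DoF²)) / DoF = 50575 × (50700 + √(50700² + 7920²)) / 7920 = 50575 × (50700 + 51314.9) / 7920 ≈ 651440 mm.
Then N = f²/(c·h) = 125² / (0.02 × 651440) = 15625 / 13029 ≈ 1.20.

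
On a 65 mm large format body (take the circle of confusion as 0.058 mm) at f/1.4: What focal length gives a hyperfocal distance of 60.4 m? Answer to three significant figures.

From H = f²/(N·c) + f, with f ≪ H: f ≈ √(H·N·c) = √(60400 × 1.4 × 0.058) = √4904.5 ≈ 70.03 mm.
The +f correction barely moves this — solving exactly, f² + N·c·f − N·c·H = 0 ⇒ f = (−N·c + √((N·c)² + 4·N·c·H))/2 = (−0.0812 + √19618)/2 ≈ 69.991 mm, so f ≈ 70.0 mm.

70.0 mm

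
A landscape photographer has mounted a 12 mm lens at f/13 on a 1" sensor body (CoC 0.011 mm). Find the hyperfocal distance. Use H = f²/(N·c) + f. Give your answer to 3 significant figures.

Hyperfocal distance H = f²/(N·c) + f = 12²/(13 × 0.011) + 12 = 144/0.143 + 12 ≈ 1019.0 mm ≈ 1.02 m.

1.02 m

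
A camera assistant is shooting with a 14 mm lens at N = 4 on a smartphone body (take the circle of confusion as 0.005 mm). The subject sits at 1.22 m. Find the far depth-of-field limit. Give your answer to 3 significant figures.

Hyperfocal distance H = f²/(N·c) + f = 14²/(4 × 0.005) + 14 = 196/0.02 + 14 ≈ 9814.0 mm ≈ 9.814 m.
Far limit Df = s·(H − f)/(H − s) = 1220 × (9814.0 − 14) / (9814.0 − 1220) = 1220 × 9800.0 / 8594.0 ≈ 1391.2 mm ≈ 1.39 m.

1.39 m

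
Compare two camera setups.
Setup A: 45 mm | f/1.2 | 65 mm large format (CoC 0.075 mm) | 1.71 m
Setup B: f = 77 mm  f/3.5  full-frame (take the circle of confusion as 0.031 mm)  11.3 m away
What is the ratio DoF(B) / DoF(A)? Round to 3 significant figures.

Setup A: H = 45²/(1.2×0.075) + 45 ≈ 22545.0 mm; DoF = Df − Dn = 1846.65 − 1592.18 ≈ 254.47 mm.
Setup B: H = 77²/(3.5×0.031) + 77 ≈ 54722.2 mm; DoF = Df − Dn = 14220.6 − 9374.6 ≈ 4846.0 mm.
Ratio = 4846.0 / 254.47 ≈ 19.0.

19.0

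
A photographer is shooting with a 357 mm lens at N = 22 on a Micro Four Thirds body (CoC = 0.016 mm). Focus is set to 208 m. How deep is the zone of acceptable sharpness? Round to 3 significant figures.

Hyperfocal distance H = f²/(N·c) + f = 357²/(22 × 0.016) + 357 = 127449/0.352 + 357 ≈ 362428.0 mm ≈ 362.4 m.
Near limit Dn = s·(H − f)/(H + s − 2f) = 208000 × (362428.0 − 357) / (362428.0 + 208000 − 2 × 357) = 208000 × 362071.0 / 569714.0 ≈ 132190 mm.
Far limit Df = s·(H − f)/(H − s) = 208000 × (362428.0 − 357) / (362428.0 − 208000) = 208000 × 362071.0 / 154428.0 ≈ 487676 mm.
Depth of field = Df − Dn = 487676 − 132190 ≈ 355486 mm ≈ 355 m.

355 m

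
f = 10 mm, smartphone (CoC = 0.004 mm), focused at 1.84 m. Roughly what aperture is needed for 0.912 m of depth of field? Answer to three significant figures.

Write h = H − f = f²/(N·c). The thin-lens limits are Dn = s·h/(h + (s−f)) and Df = s·h/(h − (s−f)), so DoF = Df − Dn = 2·s·(s−f)·h / (h² − (s−f)²).
That is a quadratic in h: DoF·h² − 2·s·(s−f)·h − DoF·(s−f)² = 0 ⇒ h = (s−f)·(s + √(s² + DoF²)) / DoF = 1830 × (1840 + √(1840² + 912²)) / 912 = 1830 × (1840 + 2053.62) / 912 ≈ 7812.9 mm.
Then N = f²/(c·h) = 10² / (0.004 × 7812.9) = 100 / 31.251 ≈ 3.20.

f/3.20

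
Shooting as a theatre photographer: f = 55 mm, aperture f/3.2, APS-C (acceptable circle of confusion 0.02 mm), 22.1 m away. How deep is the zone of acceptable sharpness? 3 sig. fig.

26.3 m

Hyperfocal distance H = f²/(N·c) + f = 55²/(3.2 × 0.02) + 55 = 3025/0.064 + 55 ≈ 47320.6 mm ≈ 47.32 m.
Near limit Dn = s·(H − f)/(H + s − 2f) = 22100 × (47320.6 − 55) / (47320.6 + 22100 − 2 × 55) = 22100 × 47265.6 / 69310.6 ≈ 15071 mm.
Far limit Df = s·(H − f)/(H − s) = 22100 × (47320.6 − 55) / (47320.6 − 22100) = 22100 × 47265.6 / 25220.6 ≈ 41417 mm.
Depth of field = Df − Dn = 41417 − 15071 ≈ 26346 mm ≈ 26.3 m.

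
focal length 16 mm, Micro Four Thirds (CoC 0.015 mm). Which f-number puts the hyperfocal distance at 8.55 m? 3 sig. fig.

Rearrange H = f²/(N·c) + f for N: N = f² / ((H − f)·c).
N = 16² / ((8550 − 16) × 0.015) = 256 / 128.0 ≈ 2.00.

f/2.00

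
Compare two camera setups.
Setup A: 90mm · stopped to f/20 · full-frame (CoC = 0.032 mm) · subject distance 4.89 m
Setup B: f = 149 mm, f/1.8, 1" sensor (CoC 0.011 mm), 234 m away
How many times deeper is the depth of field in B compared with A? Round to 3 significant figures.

Setup A: H = 90²/(20×0.032) + 90 ≈ 12746.2 mm; DoF = Df − Dn = 7877.7 − 3545.4 ≈ 4332.3 mm.
Setup B: H = 149²/(1.8×0.011) + 149 ≈ 1121411.6 mm; DoF = Df − Dn = 295664 − 193619 ≈ 102045 mm.
Ratio = 102045 / 4332.3 ≈ 23.6.

23.6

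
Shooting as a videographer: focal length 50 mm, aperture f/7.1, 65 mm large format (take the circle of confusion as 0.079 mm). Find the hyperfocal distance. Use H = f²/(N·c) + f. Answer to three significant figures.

Hyperfocal distance H = f²/(N·c) + f = 50²/(7.1 × 0.079) + 50 = 2500/0.5609 + 50 ≈ 4507.1 mm ≈ 4.51 m.

4.51 m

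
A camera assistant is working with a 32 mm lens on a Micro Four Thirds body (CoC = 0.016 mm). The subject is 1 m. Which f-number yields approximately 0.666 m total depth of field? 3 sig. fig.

f/20

Write h = H − f = f²/(N·c). The thin-lens limits are Dn = s·h/(h + (s−f)) and Df = s·h/(h − (s−f)), so DoF = Df − Dn = 2·s·(s−f)·h / (h² − (s−f)²).
That is a quadratic in h: DoF·h² − 2·s·(s−f)·h − DoF·(s−f)² = 0 ⇒ h = (s−f)·(s + √(s² + DoF²)) / DoF = 968 × (1000 + √(1000² + 666²)) / 666 = 968 × (1000 + 1201.48) / 666 ≈ 3199.7 mm.
Then N = f²/(c·h) = 32² / (0.016 × 3199.7) = 1024 / 51.196 ≈ 20.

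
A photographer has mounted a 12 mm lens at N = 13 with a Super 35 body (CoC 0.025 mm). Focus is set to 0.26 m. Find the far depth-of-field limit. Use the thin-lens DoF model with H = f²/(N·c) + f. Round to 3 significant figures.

0.591 m

Hyperfocal distance H = f²/(N·c) + f = 12²/(13 × 0.025) + 12 = 144/0.325 + 12 ≈ 455.1 mm ≈ 0.455 m.
Far limit Df = s·(H − f)/(H − s) = 260 × (455.1 − 12) / (455.1 − 260) = 260 × 443.1 / 195.1 ≈ 590.54 mm ≈ 0.591 m.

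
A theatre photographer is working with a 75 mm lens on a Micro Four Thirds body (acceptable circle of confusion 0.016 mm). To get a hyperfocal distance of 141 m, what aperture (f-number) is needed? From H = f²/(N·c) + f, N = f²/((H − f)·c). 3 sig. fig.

f/2.49

Rearrange H = f²/(N·c) + f for N: N = f² / ((H − f)·c).
N = 75² / ((141000 − 75) × 0.016) = 5625 / 2255 ≈ 2.49.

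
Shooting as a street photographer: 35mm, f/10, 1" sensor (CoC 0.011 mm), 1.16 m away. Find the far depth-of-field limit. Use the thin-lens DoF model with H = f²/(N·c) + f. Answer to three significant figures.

1.29 m

Hyperfocal distance H = f²/(N·c) + f = 35²/(10 × 0.011) + 35 = 1225/0.11 + 35 ≈ 11171.4 mm ≈ 11.17 m.
Far limit Df = s·(H − f)/(H − s) = 1160 × (11171.4 − 35) / (11171.4 − 1160) = 1160 × 11136.4 / 10011.4 ≈ 1290.4 mm ≈ 1.29 m.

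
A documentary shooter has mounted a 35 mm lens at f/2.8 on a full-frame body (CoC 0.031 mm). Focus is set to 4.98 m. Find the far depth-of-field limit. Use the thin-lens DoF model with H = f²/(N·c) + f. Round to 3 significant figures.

7.67 m

Hyperfocal distance H = f²/(N·c) + f = 35²/(2.8 × 0.031) + 35 = 1225/0.0868 + 35 ≈ 14147.9 mm ≈ 14.15 m.
Far limit Df = s·(H − f)/(H − s) = 4980 × (14147.9 − 35) / (14147.9 − 4980) = 4980 × 14112.9 / 9167.9 ≈ 7666.1 mm ≈ 7.67 m.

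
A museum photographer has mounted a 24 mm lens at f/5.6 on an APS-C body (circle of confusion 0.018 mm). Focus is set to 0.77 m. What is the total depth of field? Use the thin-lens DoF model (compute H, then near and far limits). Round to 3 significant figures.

Hyperfocal distance H = f²/(N·c) + f = 24²/(5.6 × 0.018) + 24 = 576/0.1008 + 24 ≈ 5738.3 mm ≈ 5.738 m.
Near limit Dn = s·(H − f)/(H + s − 2f) = 770 × (5738.3 − 24) / (5738.3 + 770 − 2 × 24) = 770 × 5714.3 / 6460.3 ≈ 681.08 mm.
Far limit Df = s·(H − f)/(H − s) = 770 × (5738.3 − 24) / (5738.3 − 770) = 770 × 5714.3 / 4968.3 ≈ 885.62 mm.
Depth of field = Df − Dn = 885.62 − 681.08 ≈ 204.54 mm.

205 mm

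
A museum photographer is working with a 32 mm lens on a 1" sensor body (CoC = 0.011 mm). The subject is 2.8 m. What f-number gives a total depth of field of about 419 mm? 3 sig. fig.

Write h = H − f = f²/(N·c). The thin-lens limits are Dn = s·h/(h + (s−f)) and Df = s·h/(h − (s−f)), so DoF = Df − Dn = 2·s·(s−f)·h / (h² − (s−f)²).
That is a quadratic in h: DoF·h² − 2·s·(s−f)·h − DoF·(s−f)² = 0 ⇒ h = (s−f)·(s + √(s² + DoF²)) / DoF = 2768 × (2800 + √(2800² + 419²)) / 419 = 2768 × (2800 + 2831.18) / 419 ≈ 37201 mm.
Then N = f²/(c·h) = 32² / (0.011 × 37201) = 1024 / 409.21 ≈ 2.50.

f/2.50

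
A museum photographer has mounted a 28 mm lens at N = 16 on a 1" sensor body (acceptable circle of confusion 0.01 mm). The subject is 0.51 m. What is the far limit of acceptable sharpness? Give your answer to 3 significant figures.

Hyperfocal distance H = f²/(N·c) + f = 28²/(16 × 0.01) + 28 = 784/0.16 + 28 ≈ 4928.0 mm ≈ 4.928 m.
Far limit Df = s·(H − f)/(H − s) = 510 × (4928.0 − 28) / (4928.0 − 510) = 510 × 4900.0 / 4418.0 ≈ 565.64 mm ≈ 0.566 m.

0.566 m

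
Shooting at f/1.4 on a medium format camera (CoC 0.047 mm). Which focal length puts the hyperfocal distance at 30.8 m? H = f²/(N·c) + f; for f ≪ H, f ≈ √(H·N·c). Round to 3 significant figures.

45.0 mm

From H = f²/(N·c) + f, with f ≪ H: f ≈ √(H·N·c) = √(30800 × 1.4 × 0.047) = √2026.6 ≈ 45.02 mm.
The +f correction barely moves this — solving exactly, f² + N·c·f − N·c·H = 0 ⇒ f = (−N·c + √((N·c)² + 4·N·c·H))/2 = (−0.0658 + √8106.6)/2 ≈ 44.985 mm, so f ≈ 45.0 mm.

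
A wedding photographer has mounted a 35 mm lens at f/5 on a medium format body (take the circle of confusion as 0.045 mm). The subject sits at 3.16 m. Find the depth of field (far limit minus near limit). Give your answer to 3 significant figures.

5.41 m

Hyperfocal distance H = f²/(N·c) + f = 35²/(5 × 0.045) + 35 = 1225/0.225 + 35 ≈ 5479.4 mm ≈ 5.479 m.
Near limit Dn = s·(H − f)/(H + s − 2f) = 3160 × (5479.4 − 35) / (5479.4 + 3160 − 2 × 35) = 3160 × 5444.4 / 8569.4 ≈ 2007.6 mm.
Far limit Df = s·(H − f)/(H − s) = 3160 × (5479.4 − 35) / (5479.4 − 3160) = 3160 × 5444.4 / 2319.4 ≈ 7417.5 mm.
Depth of field = Df − Dn = 7417.5 − 2007.6 ≈ 5409.9 mm ≈ 5.41 m.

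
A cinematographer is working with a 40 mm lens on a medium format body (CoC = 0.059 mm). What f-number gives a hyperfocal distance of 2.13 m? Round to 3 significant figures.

f/13

Rearrange H = f²/(N·c) + f for N: N = f² / ((H − f)·c).
N = 40² / ((2130 − 40) × 0.059) = 1600 / 123.3 ≈ 13.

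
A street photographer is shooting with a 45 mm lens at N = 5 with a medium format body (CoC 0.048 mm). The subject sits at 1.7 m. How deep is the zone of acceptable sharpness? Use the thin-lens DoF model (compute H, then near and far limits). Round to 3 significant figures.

Hyperfocal distance H = f²/(N·c) + f = 45²/(5 × 0.048) + 45 = 2025/0.24 + 45 ≈ 8482.5 mm ≈ 8.482 m.
Near limit Dn = s·(H − f)/(H + s − 2f) = 1700 × (8482.5 − 45) / (8482.5 + 1700 − 2 × 45) = 1700 × 8437.5 / 10092.5 ≈ 1421.23 mm.
Far limit Df = s·(H − f)/(H − s) = 1700 × (8482.5 − 45) / (8482.5 − 1700) = 1700 × 8437.5 / 6782.5 ≈ 2114.82 mm.
Depth of field = Df − Dn = 2114.82 − 1421.23 ≈ 693.59 mm ≈ 0.694 m.

0.694 m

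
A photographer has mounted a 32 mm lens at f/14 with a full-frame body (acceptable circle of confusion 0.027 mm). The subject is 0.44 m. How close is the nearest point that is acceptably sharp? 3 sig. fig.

382 mm

Hyperfocal distance H = f²/(N·c) + f = 32²/(14 × 0.027) + 32 = 1024/0.378 + 32 ≈ 2741.0 mm ≈ 2.741 m.
Near limit Dn = s·(H − f)/(H + s − 2f) = 440 × (2741.0 − 32) / (2741.0 + 440 − 2 × 32) = 440 × 2709.0 / 3117.0 ≈ 382.41 mm.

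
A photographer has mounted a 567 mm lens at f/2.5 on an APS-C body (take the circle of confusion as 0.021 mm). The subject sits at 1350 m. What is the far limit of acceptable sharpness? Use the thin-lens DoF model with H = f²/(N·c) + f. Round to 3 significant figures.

Hyperfocal distance H = f²/(N·c) + f = 567²/(2.5 × 0.021) + 567 = 321489/0.0525 + 567 ≈ 6124167.0 mm ≈ 6124 m.
Far limit Df = s·(H − f)/(H − s) = 1350000 × (6124167.0 − 567) / (6124167.0 − 1350000) = 1350000 × 6123600.0 / 4774167.0 ≈ 1731582 mm ≈ 1730 m.

1730 m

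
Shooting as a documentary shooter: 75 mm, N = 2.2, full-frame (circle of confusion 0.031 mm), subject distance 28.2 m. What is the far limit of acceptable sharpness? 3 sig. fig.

Hyperfocal distance H = f²/(N·c) + f = 75²/(2.2 × 0.031) + 75 = 5625/0.0682 + 75 ≈ 82553.0 mm ≈ 82.55 m.
Far limit Df = s·(H − f)/(H − s) = 28200 × (82553.0 − 75) / (82553.0 − 28200) = 28200 × 82478.0 / 54353.0 ≈ 42792 mm ≈ 42.8 m.

42.8 m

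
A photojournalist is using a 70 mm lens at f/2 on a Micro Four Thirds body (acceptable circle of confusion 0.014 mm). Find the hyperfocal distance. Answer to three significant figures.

175 m

Hyperfocal distance H = f²/(N·c) + f = 70²/(2 × 0.014) + 70 = 4900/0.028 + 70 ≈ 175070.0 mm ≈ 175 m.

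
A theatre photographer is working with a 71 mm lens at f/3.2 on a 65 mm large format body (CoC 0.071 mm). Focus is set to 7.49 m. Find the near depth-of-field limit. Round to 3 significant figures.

5.61 m

Hyperfocal distance H = f²/(N·c) + f = 71²/(3.2 × 0.071) + 71 = 5041/0.2272 + 71 ≈ 22258.5 mm ≈ 22.26 m.
Near limit Dn = s·(H − f)/(H + s − 2f) = 7490 × (22258.5 − 71) / (22258.5 + 7490 − 2 × 71) = 7490 × 22187.5 / 29606.5 ≈ 5613.1 mm ≈ 5.61 m.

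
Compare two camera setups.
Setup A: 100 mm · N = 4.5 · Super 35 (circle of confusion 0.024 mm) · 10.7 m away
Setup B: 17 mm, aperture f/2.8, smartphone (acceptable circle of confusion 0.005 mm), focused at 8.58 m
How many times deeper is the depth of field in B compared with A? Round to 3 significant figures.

Setup A: H = 100²/(4.5×0.024) + 100 ≈ 92692.6 mm; DoF = Df − Dn = 12083.3 − 9600.9 ≈ 2482.4 mm.
Setup B: H = 17²/(2.8×0.005) + 17 ≈ 20659.9 mm; DoF = Df − Dn = 14662.1 − 6064.4 ≈ 8597.7 mm.
Ratio = 8597.7 / 2482.4 ≈ 3.46.

3.46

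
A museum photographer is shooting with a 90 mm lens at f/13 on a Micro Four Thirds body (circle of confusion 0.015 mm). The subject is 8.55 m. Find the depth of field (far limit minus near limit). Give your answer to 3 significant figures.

Hyperfocal distance H = f²/(N·c) + f = 90²/(13 × 0.015) + 90 = 8100/0.195 + 90 ≈ 41628.5 mm ≈ 41.63 m.
Near limit Dn = s·(H − f)/(H + s − 2f) = 8550 × (41628.5 − 90) / (41628.5 + 8550 − 2 × 90) = 8550 × 41538.5 / 49998.5 ≈ 7103.3 mm.
Far limit Df = s·(H − f)/(H − s) = 8550 × (41628.5 − 90) / (41628.5 − 8550) = 8550 × 41538.5 / 33078.5 ≈ 10736.7 mm.
Depth of field = Df − Dn = 10736.7 − 7103.3 ≈ 3633.4 mm ≈ 3.63 m.

3.63 m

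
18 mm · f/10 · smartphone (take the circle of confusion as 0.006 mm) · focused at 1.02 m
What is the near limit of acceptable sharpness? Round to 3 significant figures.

Hyperfocal distance H = f²/(N·c) + f = 18²/(10 × 0.006) + 18 = 324/0.06 + 18 ≈ 5418.0 mm ≈ 5.418 m.
Near limit Dn = s·(H − f)/(H + s − 2f) = 1020 × (5418.0 − 18) / (5418.0 + 1020 − 2 × 18) = 1020 × 5400.0 / 6402.0 ≈ 860.36 mm ≈ 0.860 m.

0.860 m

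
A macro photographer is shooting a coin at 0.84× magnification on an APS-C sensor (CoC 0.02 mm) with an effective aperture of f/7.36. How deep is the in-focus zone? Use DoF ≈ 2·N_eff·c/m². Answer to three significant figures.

0.417 mm

At magnification m, DoF ≈ 2·N_eff·c/m² = 2 × 7.36 × 0.02 / 0.84² = 0.2944 / 0.7056 ≈ 0.417 mm.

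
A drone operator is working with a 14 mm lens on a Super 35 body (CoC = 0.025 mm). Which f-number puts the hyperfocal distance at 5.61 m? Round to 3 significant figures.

Rearrange H = f²/(N·c) + f for N: N = f² / ((H − f)·c).
N = 14² / ((5610 − 14) × 0.025) = 196 / 139.9 ≈ 1.40.

f/1.40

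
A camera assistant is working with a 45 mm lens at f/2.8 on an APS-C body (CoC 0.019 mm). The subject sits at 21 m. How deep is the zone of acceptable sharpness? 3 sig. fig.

Hyperfocal distance H = f²/(N·c) + f = 45²/(2.8 × 0.019) + 45 = 2025/0.0532 + 45 ≈ 38108.9 mm ≈ 38.11 m.
Near limit Dn = s·(H − f)/(H + s − 2f) = 21000 × (38108.9 − 45) / (38108.9 + 21000 − 2 × 45) = 21000 × 38063.9 / 59018.9 ≈ 13544 mm.
Far limit Df = s·(H − f)/(H − s) = 21000 × (38108.9 − 45) / (38108.9 − 21000) = 21000 × 38063.9 / 17108.9 ≈ 46721 mm.
Depth of field = Df − Dn = 46721 − 13544 ≈ 33177 mm ≈ 33.2 m.

33.2 m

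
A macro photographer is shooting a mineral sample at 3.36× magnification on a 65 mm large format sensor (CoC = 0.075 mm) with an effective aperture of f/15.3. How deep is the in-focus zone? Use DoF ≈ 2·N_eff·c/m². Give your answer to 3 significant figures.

0.203 mm

At magnification m, DoF ≈ 2·N_eff·c/m² = 2 × 15.3 × 0.075 / 3.36² = 2.295 / 11.29 ≈ 0.203 mm.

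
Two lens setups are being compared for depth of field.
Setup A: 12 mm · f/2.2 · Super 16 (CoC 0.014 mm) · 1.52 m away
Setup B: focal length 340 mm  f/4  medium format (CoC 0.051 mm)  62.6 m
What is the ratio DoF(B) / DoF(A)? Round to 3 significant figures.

12.7

Setup A: H = 12²/(2.2×0.014) + 12 ≈ 4687.3 mm; DoF = Df − Dn = 2243.7 − 1149.3 ≈ 1094.4 mm.
Setup B: H = 340²/(4×0.051) + 340 ≈ 567006.7 mm; DoF = Df − Dn = 70327 − 56403 ≈ 13924 mm.
Ratio = 13924 / 1094.4 ≈ 12.7.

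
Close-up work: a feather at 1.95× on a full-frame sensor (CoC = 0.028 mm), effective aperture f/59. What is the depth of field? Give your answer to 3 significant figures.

0.869 mm

At magnification m, DoF ≈ 2·N_eff·c/m² = 2 × 59 × 0.028 / 1.95² = 3.304 / 3.802 ≈ 0.869 mm.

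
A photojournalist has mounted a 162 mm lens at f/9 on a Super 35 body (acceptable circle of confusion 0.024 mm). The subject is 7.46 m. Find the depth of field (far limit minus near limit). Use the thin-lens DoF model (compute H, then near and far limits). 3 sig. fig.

0.899 m

Hyperfocal distance H = f²/(N·c) + f = 162²/(9 × 0.024) + 162 = 26244/0.216 + 162 ≈ 121662.0 mm ≈ 121.7 m.
Near limit Dn = s·(H − f)/(H + s − 2f) = 7460 × (121662.0 − 162) / (121662.0 + 7460 − 2 × 162) = 7460 × 121500.0 / 128798.0 ≈ 7037.30 mm.
Far limit Df = s·(H − f)/(H − s) = 7460 × (121662.0 − 162) / (121662.0 − 7460) = 7460 × 121500.0 / 114202.0 ≈ 7936.73 mm.
Depth of field = Df − Dn = 7936.73 − 7037.30 ≈ 899.43 mm ≈ 0.899 m.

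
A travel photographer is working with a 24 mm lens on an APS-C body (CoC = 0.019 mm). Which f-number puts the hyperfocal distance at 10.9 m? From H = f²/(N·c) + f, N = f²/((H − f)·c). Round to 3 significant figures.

f/2.79

Rearrange H = f²/(N·c) + f for N: N = f² / ((H − f)·c).
N = 24² / ((10900 − 24) × 0.019) = 576 / 206.6 ≈ 2.79.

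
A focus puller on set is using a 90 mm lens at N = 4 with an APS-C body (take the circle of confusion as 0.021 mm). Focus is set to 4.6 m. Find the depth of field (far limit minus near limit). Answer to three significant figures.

431 mm

Hyperfocal distance H = f²/(N·c) + f = 90²/(4 × 0.021) + 90 = 8100/0.084 + 90 ≈ 96518.6 mm ≈ 96.52 m.
Near limit Dn = s·(H − f)/(H + s − 2f) = 4600 × (96518.6 − 90) / (96518.6 + 4600 − 2 × 90) = 4600 × 96428.6 / 100938.6 ≈ 4394.47 mm.
Far limit Df = s·(H − f)/(H − s) = 4600 × (96518.6 − 90) / (96518.6 − 4600) = 4600 × 96428.6 / 91918.6 ≈ 4825.70 mm.
Depth of field = Df − Dn = 4825.70 − 4394.47 ≈ 431.23 mm.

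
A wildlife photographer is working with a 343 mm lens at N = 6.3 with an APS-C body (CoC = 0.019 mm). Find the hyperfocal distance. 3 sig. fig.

983 m

Hyperfocal distance H = f²/(N·c) + f = 343²/(6.3 × 0.019) + 343 = 117649/0.1197 + 343 ≈ 983208.5 mm ≈ 983 m.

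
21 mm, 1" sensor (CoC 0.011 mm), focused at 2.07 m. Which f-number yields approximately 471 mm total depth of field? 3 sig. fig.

Write h = H − f = f²/(N·c). The thin-lens limits are Dn = s·h/(h + (s−f)) and Df = s·h/(h − (s−f)), so DoF = Df − Dn = 2·s·(s−f)·h / (h² − (s−f)²).
That is a quadratic in h: DoF·h² − 2·s·(s−f)·h − DoF·(s−f)² = 0 ⇒ h = (s−f)·(s + √(s² + DoF²)) / DoF = 2049 × (2070 + √(2070² + 471²)) / 471 = 2049 × (2070 + 2122.91) / 471 ≈ 18240 mm.
Then N = f²/(c·h) = 21² / (0.011 × 18240) = 441 / 200.65 ≈ 2.20.

f/2.20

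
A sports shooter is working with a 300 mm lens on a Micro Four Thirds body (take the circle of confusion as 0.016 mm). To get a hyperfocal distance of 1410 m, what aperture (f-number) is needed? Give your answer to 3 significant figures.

f/3.99

Rearrange H = f²/(N·c) + f for N: N = f² / ((H − f)·c).
N = 300² / ((1410000 − 300) × 0.016) = 90000 / 22555 ≈ 3.99.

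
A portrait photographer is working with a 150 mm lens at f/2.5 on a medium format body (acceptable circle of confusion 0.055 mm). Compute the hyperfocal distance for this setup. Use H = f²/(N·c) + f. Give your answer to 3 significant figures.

164 m

Hyperfocal distance H = f²/(N·c) + f = 150²/(2.5 × 0.055) + 150 = 22500/0.1375 + 150 ≈ 163786.4 mm ≈ 164 m.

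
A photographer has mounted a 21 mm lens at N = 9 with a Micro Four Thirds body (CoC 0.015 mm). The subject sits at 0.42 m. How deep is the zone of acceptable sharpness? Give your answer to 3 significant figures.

104 mm

Hyperfocal distance H = f²/(N·c) + f = 21²/(9 × 0.015) + 21 = 441/0.135 + 21 ≈ 3287.7 mm ≈ 3.288 m.
Near limit Dn = s·(H − f)/(H + s − 2f) = 420 × (3287.7 − 21) / (3287.7 + 420 − 2 × 21) = 420 × 3266.7 / 3665.7 ≈ 374.28 mm.
Far limit Df = s·(H − f)/(H − s) = 420 × (3287.7 − 21) / (3287.7 − 420) = 420 × 3266.7 / 2867.7 ≈ 478.44 mm.
Depth of field = Df − Dn = 478.44 − 374.28 ≈ 104.16 mm.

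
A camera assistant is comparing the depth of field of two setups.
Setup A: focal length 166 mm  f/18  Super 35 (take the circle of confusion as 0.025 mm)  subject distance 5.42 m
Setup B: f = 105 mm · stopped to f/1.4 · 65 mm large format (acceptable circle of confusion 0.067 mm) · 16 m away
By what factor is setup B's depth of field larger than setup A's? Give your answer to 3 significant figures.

Setup A: H = 166²/(18×0.025) + 166 ≈ 61401.6 mm; DoF = Df − Dn = 5928.68 − 4991.71 ≈ 936.97 mm.
Setup B: H = 105²/(1.4×0.067) + 105 ≈ 117642.3 mm; DoF = Df − Dn = 18502.1 − 14094.0 ≈ 4408.1 mm.
Ratio = 4408.1 / 936.97 ≈ 4.70.

4.70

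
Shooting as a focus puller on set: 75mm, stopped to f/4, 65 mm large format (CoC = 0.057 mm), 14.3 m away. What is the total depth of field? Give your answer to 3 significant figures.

Hyperfocal distance H = f²/(N·c) + f = 75²/(4 × 0.057) + 75 = 5625/0.228 + 75 ≈ 24746.1 mm ≈ 24.75 m.
Near limit Dn = s·(H − f)/(H + s − 2f) = 14300 × (24746.1 − 75) / (24746.1 + 14300 − 2 × 75) = 14300 × 24671.1 / 38896.1 ≈ 9070 mm.
Far limit Df = s·(H − f)/(H − s) = 14300 × (24746.1 − 75) / (24746.1 − 14300) = 14300 × 24671.1 / 10446.1 ≈ 33773 mm.
Depth of field = Df − Dn = 33773 − 9070 ≈ 24703 mm ≈ 24.7 m.

24.7 m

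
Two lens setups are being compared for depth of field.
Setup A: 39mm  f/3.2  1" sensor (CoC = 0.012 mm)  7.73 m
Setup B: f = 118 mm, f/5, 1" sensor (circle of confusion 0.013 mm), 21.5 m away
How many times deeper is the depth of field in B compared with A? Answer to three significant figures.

Setup A: H = 39²/(3.2×0.012) + 39 ≈ 39648.4 mm; DoF = Df − Dn = 9592.6 − 6473.1 ≈ 3119.5 mm.
Setup B: H = 118²/(5×0.013) + 118 ≈ 214333.4 mm; DoF = Df − Dn = 23884.0 − 19548.7 ≈ 4335.3 mm.
Ratio = 4335.3 / 3119.5 ≈ 1.39.

1.39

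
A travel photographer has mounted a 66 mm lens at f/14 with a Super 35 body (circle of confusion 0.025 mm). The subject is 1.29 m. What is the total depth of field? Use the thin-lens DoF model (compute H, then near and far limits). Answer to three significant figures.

Hyperfocal distance H = f²/(N·c) + f = 66²/(14 × 0.025) + 66 = 4356/0.35 + 66 ≈ 12511.7 mm ≈ 12.51 m.
Near limit Dn = s·(H − f)/(H + s − 2f) = 1290 × (12511.7 − 66) / (12511.7 + 1290 − 2 × 66) = 1290 × 12445.7 / 13669.7 ≈ 1174.49 mm.
Far limit Df = s·(H − f)/(H − s) = 1290 × (12511.7 − 66) / (12511.7 − 1290) = 1290 × 12445.7 / 11221.7 ≈ 1430.71 mm.
Depth of field = Df − Dn = 1430.71 − 1174.49 ≈ 256.22 mm.

256 mm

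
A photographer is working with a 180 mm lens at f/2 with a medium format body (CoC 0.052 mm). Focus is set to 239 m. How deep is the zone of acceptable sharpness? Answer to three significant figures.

Hyperfocal distance H = f²/(N·c) + f = 180²/(2 × 0.052) + 180 = 32400/0.104 + 180 ≈ 311718.5 mm ≈ 311.7 m.
Near limit Dn = s·(H − f)/(H + s − 2f) = 239000 × (311718.5 − 180) / (311718.5 + 239000 − 2 × 180) = 239000 × 311538.5 / 550358.5 ≈ 135289 mm.
Far limit Df = s·(H − f)/(H − s) = 239000 × (311718.5 − 180) / (311718.5 − 239000) = 239000 × 311538.5 / 72718.5 ≈ 1023917 mm.
Depth of field = Df − Dn = 1023917 − 135289 ≈ 888628 mm ≈ 889 m.

889 m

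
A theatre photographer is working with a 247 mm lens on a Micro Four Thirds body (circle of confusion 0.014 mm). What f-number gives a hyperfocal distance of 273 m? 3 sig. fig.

Rearrange H = f²/(N·c) + f for N: N = f² / ((H − f)·c).
N = 247² / ((273000 − 247) × 0.014) = 61009 / 3819 ≈ 16.

f/16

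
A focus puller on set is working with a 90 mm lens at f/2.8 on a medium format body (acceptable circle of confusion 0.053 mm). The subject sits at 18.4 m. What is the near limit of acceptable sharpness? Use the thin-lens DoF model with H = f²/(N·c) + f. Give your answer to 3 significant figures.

13.8 m

Hyperfocal distance H = f²/(N·c) + f = 90²/(2.8 × 0.053) + 90 = 8100/0.1484 + 90 ≈ 54672.2 mm ≈ 54.67 m.
Near limit Dn = s·(H − f)/(H + s − 2f) = 18400 × (54672.2 − 90) / (54672.2 + 18400 − 2 × 90) = 18400 × 54582.2 / 72892.2 ≈ 13778 mm ≈ 13.8 m.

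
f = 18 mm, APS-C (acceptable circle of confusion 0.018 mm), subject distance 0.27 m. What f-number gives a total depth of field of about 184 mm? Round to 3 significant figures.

f/22

Write h = H − f = f²/(N·c). The thin-lens limits are Dn = s·h/(h + (s−f)) and Df = s·h/(h − (s−f)), so DoF = Df − Dn = 2·s·(s−f)·h / (h² − (s−f)²).
That is a quadratic in h: DoF·h² − 2·s·(s−f)·h − DoF·(s−f)² = 0 ⇒ h = (s−f)·(s + √(s² + DoF²)) / DoF = 252 × (270 + √(270² + 184²)) / 184 = 252 × (270 + 326.735) / 184 ≈ 817.27 mm.
Then N = f²/(c·h) = 18² / (0.018 × 817.27) = 324 / 14.711 ≈ 22.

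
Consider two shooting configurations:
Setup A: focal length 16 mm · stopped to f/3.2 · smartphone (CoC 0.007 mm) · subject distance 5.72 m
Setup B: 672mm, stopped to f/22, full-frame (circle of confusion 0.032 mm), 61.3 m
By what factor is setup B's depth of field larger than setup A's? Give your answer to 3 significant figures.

1.54

Setup A: H = 16²/(3.2×0.007) + 16 ≈ 11444.6 mm; DoF = Df − Dn = 11419.4 − 3815.6 ≈ 7603.8 mm.
Setup B: H = 672²/(22×0.032) + 672 ≈ 642126.5 mm; DoF = Df − Dn = 67699 − 56006 ≈ 11693 mm.
Ratio = 11693 / 7603.8 ≈ 1.54.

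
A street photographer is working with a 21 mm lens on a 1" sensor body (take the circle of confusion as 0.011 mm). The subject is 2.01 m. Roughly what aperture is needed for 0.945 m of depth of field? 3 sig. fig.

f/4.50

Write h = H − f = f²/(N·c). The thin-lens limits are Dn = s·h/(h + (s−f)) and Df = s·h/(h − (s−f)), so DoF = Df − Dn = 2·s·(s−f)·h / (h² − (s−f)²).
That is a quadratic in h: DoF·h² − 2·s·(s−f)·h − DoF·(s−f)² = 0 ⇒ h = (s−f)·(s + √(s² + DoF²)) / DoF = 1989 × (2010 + √(2010² + 945²)) / 945 = 1989 × (2010 + 2221.06) / 945 ≈ 8905.4 mm.
Then N = f²/(c·h) = 21² / (0.011 × 8905.4) = 441 / 97.959 ≈ 4.50.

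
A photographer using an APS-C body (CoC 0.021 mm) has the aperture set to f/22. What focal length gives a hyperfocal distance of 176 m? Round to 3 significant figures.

285 mm

From H = f²/(N·c) + f, with f ≪ H: f ≈ √(H·N·c) = √(176000 × 22 × 0.021) = √81312 ≈ 285.2 mm.
The +f correction barely moves this — solving exactly, f² + N·c·f − N·c·H = 0 ⇒ f = (−N·c + √((N·c)² + 4·N·c·H))/2 = (−0.462 + √325248)/2 ≈ 284.92 mm, so f ≈ 285 mm.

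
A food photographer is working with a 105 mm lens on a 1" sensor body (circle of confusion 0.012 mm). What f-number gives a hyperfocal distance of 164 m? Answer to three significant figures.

Rearrange H = f²/(N·c) + f for N: N = f² / ((H − f)·c).
N = 105² / ((164000 − 105) × 0.012) = 11025 / 1967 ≈ 5.61.

f/5.61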